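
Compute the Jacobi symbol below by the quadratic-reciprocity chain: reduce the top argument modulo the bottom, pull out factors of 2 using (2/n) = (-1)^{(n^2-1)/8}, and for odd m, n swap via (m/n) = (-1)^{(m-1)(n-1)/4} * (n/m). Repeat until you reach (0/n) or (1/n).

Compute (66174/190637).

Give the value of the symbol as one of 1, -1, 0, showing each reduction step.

-1

factor out 2^1: 66174 = 2^1·33087; with 190637 mod 8 = 5, (2/190637) = -1; sign now -1; continue with (33087/190637)
flip (33087/190637) -> (190637/33087): both odd, 33087 mod 4 = 3, 190637 mod 4 = 1, so the flip contributes +1; sign now -1
(190637/33087): 190637 mod 33087 = 25202, so (190637/33087) = (25202/33087)
factor out 2^1: 25202 = 2^1·12601; with 33087 mod 8 = 7, (2/33087) = +1; sign now -1; continue with (12601/33087)
flip (12601/33087) -> (33087/12601): both odd, 12601 mod 4 = 1, 33087 mod 4 = 3, so the flip contributes +1; sign now -1
(33087/12601): 33087 mod 12601 = 7885, so (33087/12601) = (7885/12601)
flip (7885/12601) -> (12601/7885): both odd, 7885 mod 4 = 1, 12601 mod 4 = 1, so the flip contributes +1; sign now -1
(12601/7885): 12601 mod 7885 = 4716, so (12601/7885) = (4716/7885)
factor out 2^2: 4716 = 2^2·1179; with 7885 mod 8 = 5, (2/7885) = -1; sign now -1; continue with (1179/7885)
flip (1179/7885) -> (7885/1179): both odd, 1179 mod 4 = 3, 7885 mod 4 = 1, so the flip contributes +1; sign now -1
(7885/1179): 7885 mod 1179 = 811, so (7885/1179) = (811/1179)
flip (811/1179) -> (1179/811): both odd, 811 mod 4 = 3, 1179 mod 4 = 3, so the flip contributes -1; sign now +1
(1179/811): 1179 mod 811 = 368, so (1179/811) = (368/811)
factor out 2^4: 368 = 2^4·23; with 811 mod 8 = 3, (2/811) = -1; sign now +1; continue with (23/811)
flip (23/811) -> (811/23): both odd, 23 mod 4 = 3, 811 mod 4 = 3, so the flip contributes -1; sign now -1
(811/23): 811 mod 23 = 6, so (811/23) = (6/23)
factor out 2^1: 6 = 2^1·3; with 23 mod 8 = 7, (2/23) = +1; sign now -1; continue with (3/23)
flip (3/23) -> (23/3): both odd, 3 mod 4 = 3, 23 mod 4 = 3, so the flip contributes -1; sign now +1
(23/3): 23 mod 3 = 2, so (23/3) = (2/3)
factor out 2^1: 2 = 2^1·1; with 3 mod 8 = 3, (2/3) = -1; sign now -1; continue with (1/3)
reached (1/3) = 1, so the symbol is -1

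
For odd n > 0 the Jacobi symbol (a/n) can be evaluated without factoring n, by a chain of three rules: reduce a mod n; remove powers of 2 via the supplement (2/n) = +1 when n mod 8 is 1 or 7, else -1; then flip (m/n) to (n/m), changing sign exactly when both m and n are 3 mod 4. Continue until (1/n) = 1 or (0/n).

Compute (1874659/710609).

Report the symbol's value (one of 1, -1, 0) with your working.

-1

(1874659/710609): 1874659 mod 710609 = 453441, so (1874659/710609) = (453441/710609)
flip (453441/710609) -> (710609/453441): both odd, 453441 mod 4 = 1, 710609 mod 4 = 1, so the flip contributes +1; sign now +1
(710609/453441): 710609 mod 453441 = 257168, so (710609/453441) = (257168/453441)
factor out 2^4: 257168 = 2^4·16073; with 453441 mod 8 = 1, (2/453441) = +1; sign now +1; continue with (16073/453441)
flip (16073/453441) -> (453441/16073): both odd, 16073 mod 4 = 1, 453441 mod 4 = 1, so the flip contributes +1; sign now +1
(453441/16073): 453441 mod 16073 = 3397, so (453441/16073) = (3397/16073)
flip (3397/16073) -> (16073/3397): both odd, 3397 mod 4 = 1, 16073 mod 4 = 1, so the flip contributes +1; sign now +1
(16073/3397): 16073 mod 3397 = 2485, so (16073/3397) = (2485/3397)
flip (2485/3397) -> (3397/2485): both odd, 2485 mod 4 = 1, 3397 mod 4 = 1, so the flip contributes +1; sign now +1
(3397/2485): 3397 mod 2485 = 912, so (3397/2485) = (912/2485)
factor out 2^4: 912 = 2^4·57; with 2485 mod 8 = 5, (2/2485) = -1; sign now +1; continue with (57/2485)
flip (57/2485) -> (2485/57): both odd, 57 mod 4 = 1, 2485 mod 4 = 1, so the flip contributes +1; sign now +1
(2485/57): 2485 mod 57 = 34, so (2485/57) = (34/57)
factor out 2^1: 34 = 2^1·17; with 57 mod 8 = 1, (2/57) = +1; sign now +1; continue with (17/57)
flip (17/57) -> (57/17): both odd, 17 mod 4 = 1, 57 mod 4 = 1, so the flip contributes +1; sign now +1
(57/17): 57 mod 17 = 6, so (57/17) = (6/17)
factor out 2^1: 6 = 2^1·3; with 17 mod 8 = 1, (2/17) = +1; sign now +1; continue with (3/17)
flip (3/17) -> (17/3): both odd, 3 mod 4 = 3, 17 mod 4 = 1, so the flip contributes +1; sign now +1
(17/3): 17 mod 3 = 2, so (17/3) = (2/3)
factor out 2^1: 2 = 2^1·1; with 3 mod 8 = 3, (2/3) = -1; sign now -1; continue with (1/3)
reached (1/3) = 1, so the symbol is -1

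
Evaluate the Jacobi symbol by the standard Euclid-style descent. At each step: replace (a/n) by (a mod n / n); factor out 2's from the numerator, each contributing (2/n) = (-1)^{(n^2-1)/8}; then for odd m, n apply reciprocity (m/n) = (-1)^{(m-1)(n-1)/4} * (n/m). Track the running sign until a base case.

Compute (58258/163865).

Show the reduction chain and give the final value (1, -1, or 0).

-1

factor out 2^1: 58258 = 2^1·29129; with 163865 mod 8 = 1, (2/163865) = +1; sign now +1; continue with (29129/163865)
flip (29129/163865) -> (163865/29129): both odd, 29129 mod 4 = 1, 163865 mod 4 = 1, so the flip contributes +1; sign now +1
(163865/29129): 163865 mod 29129 = 18220, so (163865/29129) = (18220/29129)
factor out 2^2: 18220 = 2^2·4555; with 29129 mod 8 = 1, (2/29129) = +1; sign now +1; continue with (4555/29129)
flip (4555/29129) -> (29129/4555): both odd, 4555 mod 4 = 3, 29129 mod 4 = 1, so the flip contributes +1; sign now +1
(29129/4555): 29129 mod 4555 = 1799, so (29129/4555) = (1799/4555)
flip (1799/4555) -> (4555/1799): both odd, 1799 mod 4 = 3, 4555 mod 4 = 3, so the flip contributes -1; sign now -1
(4555/1799): 4555 mod 1799 = 957, so (4555/1799) = (957/1799)
flip (957/1799) -> (1799/957): both odd, 957 mod 4 = 1, 1799 mod 4 = 3, so the flip contributes +1; sign now -1
(1799/957): 1799 mod 957 = 842, so (1799/957) = (842/957)
factor out 2^1: 842 = 2^1·421; with 957 mod 8 = 5, (2/957) = -1; sign now +1; continue with (421/957)
flip (421/957) -> (957/421): both odd, 421 mod 4 = 1, 957 mod 4 = 1, so the flip contributes +1; sign now +1
(957/421): 957 mod 421 = 115, so (957/421) = (115/421)
flip (115/421) -> (421/115): both odd, 115 mod 4 = 3, 421 mod 4 = 1, so the flip contributes +1; sign now +1
(421/115): 421 mod 115 = 76, so (421/115) = (76/115)
factor out 2^2: 76 = 2^2·19; with 115 mod 8 = 3, (2/115) = -1; sign now +1; continue with (19/115)
flip (19/115) -> (115/19): both odd, 19 mod 4 = 3, 115 mod 4 = 3, so the flip contributes -1; sign now -1
(115/19): 115 mod 19 = 1, so (115/19) = (1/19)
reached (1/19) = 1, so the symbol is -1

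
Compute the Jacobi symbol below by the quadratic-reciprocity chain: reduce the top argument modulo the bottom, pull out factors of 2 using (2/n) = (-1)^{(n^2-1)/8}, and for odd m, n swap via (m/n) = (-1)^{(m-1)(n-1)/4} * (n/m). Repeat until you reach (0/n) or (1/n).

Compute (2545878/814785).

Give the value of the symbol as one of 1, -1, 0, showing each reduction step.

0

(2545878/814785): 2545878 mod 814785 = 101523, so (2545878/814785) = (101523/814785)
flip (101523/814785) -> (814785/101523): both odd, 101523 mod 4 = 3, 814785 mod 4 = 1, so the flip contributes +1; sign now +1
(814785/101523): 814785 mod 101523 = 2601, so (814785/101523) = (2601/101523)
flip (2601/101523) -> (101523/2601): both odd, 2601 mod 4 = 1, 101523 mod 4 = 3, so the flip contributes +1; sign now +1
(101523/2601): 101523 mod 2601 = 84, so (101523/2601) = (84/2601)
factor out 2^2: 84 = 2^2·21; with 2601 mod 8 = 1, (2/2601) = +1; sign now +1; continue with (21/2601)
flip (21/2601) -> (2601/21): both odd, 21 mod 4 = 1, 2601 mod 4 = 1, so the flip contributes +1; sign now +1
(2601/21): 2601 mod 21 = 18, so (2601/21) = (18/21)
factor out 2^1: 18 = 2^1·9; with 21 mod 8 = 5, (2/21) = -1; sign now -1; continue with (9/21)
flip (9/21) -> (21/9): both odd, 9 mod 4 = 1, 21 mod 4 = 1, so the flip contributes +1; sign now -1
(21/9): 21 mod 9 = 3, so (21/9) = (3/9)
flip (3/9) -> (9/3): both odd, 3 mod 4 = 3, 9 mod 4 = 1, so the flip contributes +1; sign now -1
(9/3): 9 mod 3 = 0, so (9/3) = (0/3)
reached (0/3); gcd(a, n) > 1, so (0/3) = 0 and the symbol is 0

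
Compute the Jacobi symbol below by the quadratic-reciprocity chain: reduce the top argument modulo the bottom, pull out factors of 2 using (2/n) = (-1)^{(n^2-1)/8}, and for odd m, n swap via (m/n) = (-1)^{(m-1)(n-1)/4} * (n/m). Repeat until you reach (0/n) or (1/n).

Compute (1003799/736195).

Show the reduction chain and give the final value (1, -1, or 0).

(1003799/736195): 1003799 mod 736195 = 267604, so (1003799/736195) = (267604/736195)
factor out 2^2: 267604 = 2^2·66901; with 736195 mod 8 = 3, (2/736195) = -1; sign now +1; continue with (66901/736195)
flip (66901/736195) -> (736195/66901): both odd, 66901 mod 4 = 1, 736195 mod 4 = 3, so the flip contributes +1; sign now +1
(736195/66901): 736195 mod 66901 = 284, so (736195/66901) = (284/66901)
factor out 2^2: 284 = 2^2·71; with 66901 mod 8 = 5, (2/66901) = -1; sign now +1; continue with (71/66901)
flip (71/66901) -> (66901/71): both odd, 71 mod 4 = 3, 66901 mod 4 = 1, so the flip contributes +1; sign now +1
(66901/71): 66901 mod 71 = 19, so (66901/71) = (19/71)
flip (19/71) -> (71/19): both odd, 19 mod 4 = 3, 71 mod 4 = 3, so the flip contributes -1; sign now -1
(71/19): 71 mod 19 = 14, so (71/19) = (14/19)
factor out 2^1: 14 = 2^1·7; with 19 mod 8 = 3, (2/19) = -1; sign now +1; continue with (7/19)
flip (7/19) -> (19/7): both odd, 7 mod 4 = 3, 19 mod 4 = 3, so the flip contributes -1; sign now -1
(19/7): 19 mod 7 = 5, so (19/7) = (5/7)
flip (5/7) -> (7/5): both odd, 5 mod 4 = 1, 7 mod 4 = 3, so the flip contributes +1; sign now -1
(7/5): 7 mod 5 = 2, so (7/5) = (2/5)
factor out 2^1: 2 = 2^1·1; with 5 mod 8 = 5, (2/5) = -1; sign now +1; continue with (1/5)
reached (1/5) = 1, so the symbol is +1

1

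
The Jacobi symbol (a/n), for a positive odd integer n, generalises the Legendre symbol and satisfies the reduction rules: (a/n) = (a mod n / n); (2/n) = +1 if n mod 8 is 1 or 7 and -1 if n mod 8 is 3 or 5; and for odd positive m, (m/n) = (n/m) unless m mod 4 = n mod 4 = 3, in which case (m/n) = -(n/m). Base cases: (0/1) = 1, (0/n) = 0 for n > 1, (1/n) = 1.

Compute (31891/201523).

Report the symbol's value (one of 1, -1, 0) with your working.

flip (31891/201523) -> (201523/31891): both odd, 31891 mod 4 = 3, 201523 mod 4 = 3, so the flip contributes -1; sign now -1
(201523/31891): 201523 mod 31891 = 10177, so (201523/31891) = (10177/31891)
flip (10177/31891) -> (31891/10177): both odd, 10177 mod 4 = 1, 31891 mod 4 = 3, so the flip contributes +1; sign now -1
(31891/10177): 31891 mod 10177 = 1360, so (31891/10177) = (1360/10177)
factor out 2^4: 1360 = 2^4·85; with 10177 mod 8 = 1, (2/10177) = +1; sign now -1; continue with (85/10177)
flip (85/10177) -> (10177/85): both odd, 85 mod 4 = 1, 10177 mod 4 = 1, so the flip contributes +1; sign now -1
(10177/85): 10177 mod 85 = 62, so (10177/85) = (62/85)
factor out 2^1: 62 = 2^1·31; with 85 mod 8 = 5, (2/85) = -1; sign now +1; continue with (31/85)
flip (31/85) -> (85/31): both odd, 31 mod 4 = 3, 85 mod 4 = 1, so the flip contributes +1; sign now +1
(85/31): 85 mod 31 = 23, so (85/31) = (23/31)
flip (23/31) -> (31/23): both odd, 23 mod 4 = 3, 31 mod 4 = 3, so the flip contributes -1; sign now -1
(31/23): 31 mod 23 = 8, so (31/23) = (8/23)
factor out 2^3: 8 = 2^3·1; with 23 mod 8 = 7, (2/23) = +1; sign now -1; continue with (1/23)
reached (1/23) = 1, so the symbol is -1

-1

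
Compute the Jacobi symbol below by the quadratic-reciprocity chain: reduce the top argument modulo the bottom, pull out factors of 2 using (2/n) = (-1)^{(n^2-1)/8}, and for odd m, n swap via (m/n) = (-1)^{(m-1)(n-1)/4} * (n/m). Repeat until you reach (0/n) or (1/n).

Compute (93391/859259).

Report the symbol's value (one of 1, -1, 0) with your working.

1

flip (93391/859259) -> (859259/93391): both odd, 93391 mod 4 = 3, 859259 mod 4 = 3, so the flip contributes -1; sign now -1
(859259/93391): 859259 mod 93391 = 18740, so (859259/93391) = (18740/93391)
factor out 2^2: 18740 = 2^2·4685; with 93391 mod 8 = 7, (2/93391) = +1; sign now -1; continue with (4685/93391)
flip (4685/93391) -> (93391/4685): both odd, 4685 mod 4 = 1, 93391 mod 4 = 3, so the flip contributes +1; sign now -1
(93391/4685): 93391 mod 4685 = 4376, so (93391/4685) = (4376/4685)
factor out 2^3: 4376 = 2^3·547; with 4685 mod 8 = 5, (2/4685) = -1; sign now +1; continue with (547/4685)
flip (547/4685) -> (4685/547): both odd, 547 mod 4 = 3, 4685 mod 4 = 1, so the flip contributes +1; sign now +1
(4685/547): 4685 mod 547 = 309, so (4685/547) = (309/547)
flip (309/547) -> (547/309): both odd, 309 mod 4 = 1, 547 mod 4 = 3, so the flip contributes +1; sign now +1
(547/309): 547 mod 309 = 238, so (547/309) = (238/309)
factor out 2^1: 238 = 2^1·119; with 309 mod 8 = 5, (2/309) = -1; sign now -1; continue with (119/309)
flip (119/309) -> (309/119): both odd, 119 mod 4 = 3, 309 mod 4 = 1, so the flip contributes +1; sign now -1
(309/119): 309 mod 119 = 71, so (309/119) = (71/119)
flip (71/119) -> (119/71): both odd, 71 mod 4 = 3, 119 mod 4 = 3, so the flip contributes -1; sign now +1
(119/71): 119 mod 71 = 48, so (119/71) = (48/71)
factor out 2^4: 48 = 2^4·3; with 71 mod 8 = 7, (2/71) = +1; sign now +1; continue with (3/71)
flip (3/71) -> (71/3): both odd, 3 mod 4 = 3, 71 mod 4 = 3, so the flip contributes -1; sign now -1
(71/3): 71 mod 3 = 2, so (71/3) = (2/3)
factor out 2^1: 2 = 2^1·1; with 3 mod 8 = 3, (2/3) = -1; sign now +1; continue with (1/3)
reached (1/3) = 1, so the symbol is +1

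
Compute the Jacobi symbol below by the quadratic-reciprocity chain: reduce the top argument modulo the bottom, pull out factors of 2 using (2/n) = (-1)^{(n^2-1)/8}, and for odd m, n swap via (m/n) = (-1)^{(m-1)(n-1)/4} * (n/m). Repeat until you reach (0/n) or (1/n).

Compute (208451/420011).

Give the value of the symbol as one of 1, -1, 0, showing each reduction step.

reciprocity: (208451/420011) = -1·(420011/208451) since 208451 mod 4 = 3, 420011 mod 4 = 3; sign now -1
(420011/208451) = (3109/208451)   [reduce mod 208451]
reciprocity: (3109/208451) = +1·(208451/3109) since 3109 mod 4 = 1, 208451 mod 4 = 3; sign now -1
(208451/3109) = (148/3109)   [reduce mod 3109]
148 = 2^2·37; (2/3109) = -1 since 3109 mod 8 = 5, so (148/3109) = (-1)^2·(37/3109); sign now -1
reciprocity: (37/3109) = +1·(3109/37) since 37 mod 4 = 1, 3109 mod 4 = 1; sign now -1
(3109/37) = (1/37)   [reduce mod 37]
(1/37) = 1; final value = sign = -1

-1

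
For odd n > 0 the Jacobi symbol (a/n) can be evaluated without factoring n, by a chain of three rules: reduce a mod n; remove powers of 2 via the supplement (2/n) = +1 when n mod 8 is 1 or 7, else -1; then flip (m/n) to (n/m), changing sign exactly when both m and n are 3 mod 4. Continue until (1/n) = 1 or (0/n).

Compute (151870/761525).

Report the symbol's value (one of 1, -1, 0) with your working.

0

factor out 2^1: 151870 = 2^1·75935; with 761525 mod 8 = 5, (2/761525) = -1; sign now -1; continue with (75935/761525)
flip (75935/761525) -> (761525/75935): both odd, 75935 mod 4 = 3, 761525 mod 4 = 1, so the flip contributes +1; sign now -1
(761525/75935): 761525 mod 75935 = 2175, so (761525/75935) = (2175/75935)
flip (2175/75935) -> (75935/2175): both odd, 2175 mod 4 = 3, 75935 mod 4 = 3, so the flip contributes -1; sign now +1
(75935/2175): 75935 mod 2175 = 1985, so (75935/2175) = (1985/2175)
flip (1985/2175) -> (2175/1985): both odd, 1985 mod 4 = 1, 2175 mod 4 = 3, so the flip contributes +1; sign now +1
(2175/1985): 2175 mod 1985 = 190, so (2175/1985) = (190/1985)
factor out 2^1: 190 = 2^1·95; with 1985 mod 8 = 1, (2/1985) = +1; sign now +1; continue with (95/1985)
flip (95/1985) -> (1985/95): both odd, 95 mod 4 = 3, 1985 mod 4 = 1, so the flip contributes +1; sign now +1
(1985/95): 1985 mod 95 = 85, so (1985/95) = (85/95)
flip (85/95) -> (95/85): both odd, 85 mod 4 = 1, 95 mod 4 = 3, so the flip contributes +1; sign now +1
(95/85): 95 mod 85 = 10, so (95/85) = (10/85)
factor out 2^1: 10 = 2^1·5; with 85 mod 8 = 5, (2/85) = -1; sign now -1; continue with (5/85)
flip (5/85) -> (85/5): both odd, 5 mod 4 = 1, 85 mod 4 = 1, so the flip contributes +1; sign now -1
(85/5): 85 mod 5 = 0, so (85/5) = (0/5)
reached (0/5); gcd(a, n) > 1, so (0/5) = 0 and the symbol is 0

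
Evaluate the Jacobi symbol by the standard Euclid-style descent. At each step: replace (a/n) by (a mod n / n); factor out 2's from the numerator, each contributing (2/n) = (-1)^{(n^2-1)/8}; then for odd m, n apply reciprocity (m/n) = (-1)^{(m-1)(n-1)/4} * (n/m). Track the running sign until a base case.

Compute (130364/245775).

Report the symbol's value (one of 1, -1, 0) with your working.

1

130364 = 2^2·32591; (2/245775) = +1 since 245775 mod 8 = 7, so (130364/245775) = (+1)^2·(32591/245775); sign now +1
reciprocity: (32591/245775) = -1·(245775/32591) since 32591 mod 4 = 3, 245775 mod 4 = 3; sign now -1
(245775/32591) = (17638/32591)   [reduce mod 32591]
17638 = 2^1·8819; (2/32591) = +1 since 32591 mod 8 = 7, so (17638/32591) = (+1)^1·(8819/32591); sign now -1
reciprocity: (8819/32591) = -1·(32591/8819) since 8819 mod 4 = 3, 32591 mod 4 = 3; sign now +1
(32591/8819) = (6134/8819)   [reduce mod 8819]
6134 = 2^1·3067; (2/8819) = -1 since 8819 mod 8 = 3, so (6134/8819) = (-1)^1·(3067/8819); sign now -1
reciprocity: (3067/8819) = -1·(8819/3067) since 3067 mod 4 = 3, 8819 mod 4 = 3; sign now +1
(8819/3067) = (2685/3067)   [reduce mod 3067]
reciprocity: (2685/3067) = +1·(3067/2685) since 2685 mod 4 = 1, 3067 mod 4 = 3; sign now +1
(3067/2685) = (382/2685)   [reduce mod 2685]
382 = 2^1·191; (2/2685) = -1 since 2685 mod 8 = 5, so (382/2685) = (-1)^1·(191/2685); sign now -1
reciprocity: (191/2685) = +1·(2685/191) since 191 mod 4 = 3, 2685 mod 4 = 1; sign now -1
(2685/191) = (11/191)   [reduce mod 191]
reciprocity: (11/191) = -1·(191/11) since 11 mod 4 = 3, 191 mod 4 = 3; sign now +1
(191/11) = (4/11)   [reduce mod 11]
4 = 2^2·1; (2/11) = -1 since 11 mod 8 = 3, so (4/11) = (-1)^2·(1/11); sign now +1
(1/11) = 1; final value = sign = +1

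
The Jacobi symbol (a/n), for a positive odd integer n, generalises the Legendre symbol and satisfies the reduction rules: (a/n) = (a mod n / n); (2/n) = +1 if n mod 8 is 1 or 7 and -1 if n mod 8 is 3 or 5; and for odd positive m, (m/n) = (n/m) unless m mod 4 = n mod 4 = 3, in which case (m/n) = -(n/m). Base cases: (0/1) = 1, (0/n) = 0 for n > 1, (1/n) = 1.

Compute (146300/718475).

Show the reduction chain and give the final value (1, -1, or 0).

factor out 2^2: 146300 = 2^2·36575; with 718475 mod 8 = 3, (2/718475) = -1; sign now +1; continue with (36575/718475)
flip (36575/718475) -> (718475/36575): both odd, 36575 mod 4 = 3, 718475 mod 4 = 3, so the flip contributes -1; sign now -1
(718475/36575): 718475 mod 36575 = 23550, so (718475/36575) = (23550/36575)
factor out 2^1: 23550 = 2^1·11775; with 36575 mod 8 = 7, (2/36575) = +1; sign now -1; continue with (11775/36575)
flip (11775/36575) -> (36575/11775): both odd, 11775 mod 4 = 3, 36575 mod 4 = 3, so the flip contributes -1; sign now +1
(36575/11775): 36575 mod 11775 = 1250, so (36575/11775) = (1250/11775)
factor out 2^1: 1250 = 2^1·625; with 11775 mod 8 = 7, (2/11775) = +1; sign now +1; continue with (625/11775)
flip (625/11775) -> (11775/625): both odd, 625 mod 4 = 1, 11775 mod 4 = 3, so the flip contributes +1; sign now +1
(11775/625): 11775 mod 625 = 525, so (11775/625) = (525/625)
flip (525/625) -> (625/525): both odd, 525 mod 4 = 1, 625 mod 4 = 1, so the flip contributes +1; sign now +1
(625/525): 625 mod 525 = 100, so (625/525) = (100/525)
factor out 2^2: 100 = 2^2·25; with 525 mod 8 = 5, (2/525) = -1; sign now +1; continue with (25/525)
flip (25/525) -> (525/25): both odd, 25 mod 4 = 1, 525 mod 4 = 1, so the flip contributes +1; sign now +1
(525/25): 525 mod 25 = 0, so (525/25) = (0/25)
reached (0/25); gcd(a, n) > 1, so (0/25) = 0 and the symbol is 0

0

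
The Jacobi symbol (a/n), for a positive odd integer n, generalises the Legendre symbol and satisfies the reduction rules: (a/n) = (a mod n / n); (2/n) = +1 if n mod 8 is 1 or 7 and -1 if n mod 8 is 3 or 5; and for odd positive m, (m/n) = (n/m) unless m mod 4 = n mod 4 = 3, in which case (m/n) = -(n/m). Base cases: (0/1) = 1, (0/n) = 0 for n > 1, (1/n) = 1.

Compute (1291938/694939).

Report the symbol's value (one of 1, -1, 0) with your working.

(1291938/694939) = (596999/694939)   [reduce mod 694939]
reciprocity: (596999/694939) = -1·(694939/596999) since 596999 mod 4 = 3, 694939 mod 4 = 3; sign now -1
(694939/596999) = (97940/596999)   [reduce mod 596999]
97940 = 2^2·24485; (2/596999) = +1 since 596999 mod 8 = 7, so (97940/596999) = (+1)^2·(24485/596999); sign now -1
reciprocity: (24485/596999) = +1·(596999/24485) since 24485 mod 4 = 1, 596999 mod 4 = 3; sign now -1
(596999/24485) = (9359/24485)   [reduce mod 24485]
reciprocity: (9359/24485) = +1·(24485/9359) since 9359 mod 4 = 3, 24485 mod 4 = 1; sign now -1
(24485/9359) = (5767/9359)   [reduce mod 9359]
reciprocity: (5767/9359) = -1·(9359/5767) since 5767 mod 4 = 3, 9359 mod 4 = 3; sign now +1
(9359/5767) = (3592/5767)   [reduce mod 5767]
3592 = 2^3·449; (2/5767) = +1 since 5767 mod 8 = 7, so (3592/5767) = (+1)^3·(449/5767); sign now +1
reciprocity: (449/5767) = +1·(5767/449) since 449 mod 4 = 1, 5767 mod 4 = 3; sign now +1
(5767/449) = (379/449)   [reduce mod 449]
reciprocity: (379/449) = +1·(449/379) since 379 mod 4 = 3, 449 mod 4 = 1; sign now +1
(449/379) = (70/379)   [reduce mod 379]
70 = 2^1·35; (2/379) = -1 since 379 mod 8 = 3, so (70/379) = (-1)^1·(35/379); sign now -1
reciprocity: (35/379) = -1·(379/35) since 35 mod 4 = 3, 379 mod 4 = 3; sign now +1
(379/35) = (29/35)   [reduce mod 35]
reciprocity: (29/35) = +1·(35/29) since 29 mod 4 = 1, 35 mod 4 = 3; sign now +1
(35/29) = (6/29)   [reduce mod 29]
6 = 2^1·3; (2/29) = -1 since 29 mod 8 = 5, so (6/29) = (-1)^1·(3/29); sign now -1
reciprocity: (3/29) = +1·(29/3) since 3 mod 4 = 3, 29 mod 4 = 1; sign now -1
(29/3) = (2/3)   [reduce mod 3]
2 = 2^1·1; (2/3) = -1 since 3 mod 8 = 3, so (2/3) = (-1)^1·(1/3); sign now +1
(1/3) = 1; final value = sign = +1

1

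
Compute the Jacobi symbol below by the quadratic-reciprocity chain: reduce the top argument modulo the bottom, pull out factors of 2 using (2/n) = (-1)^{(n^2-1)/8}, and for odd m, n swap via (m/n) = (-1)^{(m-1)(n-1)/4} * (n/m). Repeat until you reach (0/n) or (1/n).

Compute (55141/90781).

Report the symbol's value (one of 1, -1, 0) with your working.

flip (55141/90781) -> (90781/55141): both odd, 55141 mod 4 = 1, 90781 mod 4 = 1, so the flip contributes +1; sign now +1
(90781/55141): 90781 mod 55141 = 35640, so (90781/55141) = (35640/55141)
factor out 2^3: 35640 = 2^3·4455; with 55141 mod 8 = 5, (2/55141) = -1; sign now -1; continue with (4455/55141)
flip (4455/55141) -> (55141/4455): both odd, 4455 mod 4 = 3, 55141 mod 4 = 1, so the flip contributes +1; sign now -1
(55141/4455): 55141 mod 4455 = 1681, so (55141/4455) = (1681/4455)
flip (1681/4455) -> (4455/1681): both odd, 1681 mod 4 = 1, 4455 mod 4 = 3, so the flip contributes +1; sign now -1
(4455/1681): 4455 mod 1681 = 1093, so (4455/1681) = (1093/1681)
flip (1093/1681) -> (1681/1093): both odd, 1093 mod 4 = 1, 1681 mod 4 = 1, so the flip contributes +1; sign now -1
(1681/1093): 1681 mod 1093 = 588, so (1681/1093) = (588/1093)
factor out 2^2: 588 = 2^2·147; with 1093 mod 8 = 5, (2/1093) = -1; sign now -1; continue with (147/1093)
flip (147/1093) -> (1093/147): both odd, 147 mod 4 = 3, 1093 mod 4 = 1, so the flip contributes +1; sign now -1
(1093/147): 1093 mod 147 = 64, so (1093/147) = (64/147)
factor out 2^6: 64 = 2^6·1; with 147 mod 8 = 3, (2/147) = -1; sign now -1; continue with (1/147)
reached (1/147) = 1, so the symbol is -1

-1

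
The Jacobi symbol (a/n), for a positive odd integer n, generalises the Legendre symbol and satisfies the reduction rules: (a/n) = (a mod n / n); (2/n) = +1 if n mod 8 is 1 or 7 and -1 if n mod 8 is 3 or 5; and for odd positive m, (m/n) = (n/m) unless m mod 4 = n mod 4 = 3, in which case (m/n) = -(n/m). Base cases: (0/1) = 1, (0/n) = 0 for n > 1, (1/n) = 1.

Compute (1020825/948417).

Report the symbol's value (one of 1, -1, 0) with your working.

(1020825/948417): 1020825 mod 948417 = 72408, so (1020825/948417) = (72408/948417)
factor out 2^3: 72408 = 2^3·9051; with 948417 mod 8 = 1, (2/948417) = +1; sign now +1; continue with (9051/948417)
flip (9051/948417) -> (948417/9051): both odd, 9051 mod 4 = 3, 948417 mod 4 = 1, so the flip contributes +1; sign now +1
(948417/9051): 948417 mod 9051 = 7113, so (948417/9051) = (7113/9051)
flip (7113/9051) -> (9051/7113): both odd, 7113 mod 4 = 1, 9051 mod 4 = 3, so the flip contributes +1; sign now +1
(9051/7113): 9051 mod 7113 = 1938, so (9051/7113) = (1938/7113)
factor out 2^1: 1938 = 2^1·969; with 7113 mod 8 = 1, (2/7113) = +1; sign now +1; continue with (969/7113)
flip (969/7113) -> (7113/969): both odd, 969 mod 4 = 1, 7113 mod 4 = 1, so the flip contributes +1; sign now +1
(7113/969): 7113 mod 969 = 330, so (7113/969) = (330/969)
factor out 2^1: 330 = 2^1·165; with 969 mod 8 = 1, (2/969) = +1; sign now +1; continue with (165/969)
flip (165/969) -> (969/165): both odd, 165 mod 4 = 1, 969 mod 4 = 1, so the flip contributes +1; sign now +1
(969/165): 969 mod 165 = 144, so (969/165) = (144/165)
factor out 2^4: 144 = 2^4·9; with 165 mod 8 = 5, (2/165) = -1; sign now +1; continue with (9/165)
flip (9/165) -> (165/9): both odd, 9 mod 4 = 1, 165 mod 4 = 1, so the flip contributes +1; sign now +1
(165/9): 165 mod 9 = 3, so (165/9) = (3/9)
flip (3/9) -> (9/3): both odd, 3 mod 4 = 3, 9 mod 4 = 1, so the flip contributes +1; sign now +1
(9/3): 9 mod 3 = 0, so (9/3) = (0/3)
reached (0/3); gcd(a, n) > 1, so (0/3) = 0 and the symbol is 0

0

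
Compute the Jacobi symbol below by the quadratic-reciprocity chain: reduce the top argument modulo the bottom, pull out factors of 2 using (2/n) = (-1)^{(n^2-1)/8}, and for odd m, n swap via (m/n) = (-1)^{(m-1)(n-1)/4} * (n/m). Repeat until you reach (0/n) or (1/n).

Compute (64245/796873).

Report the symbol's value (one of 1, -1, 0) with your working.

-1

reciprocity: (64245/796873) = +1·(796873/64245) since 64245 mod 4 = 1, 796873 mod 4 = 1; sign now +1
(796873/64245) = (25933/64245)   [reduce mod 64245]
reciprocity: (25933/64245) = +1·(64245/25933) since 25933 mod 4 = 1, 64245 mod 4 = 1; sign now +1
(64245/25933) = (12379/25933)   [reduce mod 25933]
reciprocity: (12379/25933) = +1·(25933/12379) since 12379 mod 4 = 3, 25933 mod 4 = 1; sign now +1
(25933/12379) = (1175/12379)   [reduce mod 12379]
reciprocity: (1175/12379) = -1·(12379/1175) since 1175 mod 4 = 3, 12379 mod 4 = 3; sign now -1
(12379/1175) = (629/1175)   [reduce mod 1175]
reciprocity: (629/1175) = +1·(1175/629) since 629 mod 4 = 1, 1175 mod 4 = 3; sign now -1
(1175/629) = (546/629)   [reduce mod 629]
546 = 2^1·273; (2/629) = -1 since 629 mod 8 = 5, so (546/629) = (-1)^1·(273/629); sign now +1
reciprocity: (273/629) = +1·(629/273) since 273 mod 4 = 1, 629 mod 4 = 1; sign now +1
(629/273) = (83/273)   [reduce mod 273]
reciprocity: (83/273) = +1·(273/83) since 83 mod 4 = 3, 273 mod 4 = 1; sign now +1
(273/83) = (24/83)   [reduce mod 83]
24 = 2^3·3; (2/83) = -1 since 83 mod 8 = 3, so (24/83) = (-1)^3·(3/83); sign now -1
reciprocity: (3/83) = -1·(83/3) since 3 mod 4 = 3, 83 mod 4 = 3; sign now +1
(83/3) = (2/3)   [reduce mod 3]
2 = 2^1·1; (2/3) = -1 since 3 mod 8 = 3, so (2/3) = (-1)^1·(1/3); sign now -1
(1/3) = 1; final value = sign = -1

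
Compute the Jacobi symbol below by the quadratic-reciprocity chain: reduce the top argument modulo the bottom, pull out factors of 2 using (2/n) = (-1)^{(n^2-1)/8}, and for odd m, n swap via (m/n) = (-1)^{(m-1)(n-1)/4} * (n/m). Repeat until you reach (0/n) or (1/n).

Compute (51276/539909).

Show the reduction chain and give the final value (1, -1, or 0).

1

factor out 2^2: 51276 = 2^2·12819; with 539909 mod 8 = 5, (2/539909) = -1; sign now +1; continue with (12819/539909)
flip (12819/539909) -> (539909/12819): both odd, 12819 mod 4 = 3, 539909 mod 4 = 1, so the flip contributes +1; sign now +1
(539909/12819): 539909 mod 12819 = 1511, so (539909/12819) = (1511/12819)
flip (1511/12819) -> (12819/1511): both odd, 1511 mod 4 = 3, 12819 mod 4 = 3, so the flip contributes -1; sign now -1
(12819/1511): 12819 mod 1511 = 731, so (12819/1511) = (731/1511)
flip (731/1511) -> (1511/731): both odd, 731 mod 4 = 3, 1511 mod 4 = 3, so the flip contributes -1; sign now +1
(1511/731): 1511 mod 731 = 49, so (1511/731) = (49/731)
flip (49/731) -> (731/49): both odd, 49 mod 4 = 1, 731 mod 4 = 3, so the flip contributes +1; sign now +1
(731/49): 731 mod 49 = 45, so (731/49) = (45/49)
flip (45/49) -> (49/45): both odd, 45 mod 4 = 1, 49 mod 4 = 1, so the flip contributes +1; sign now +1
(49/45): 49 mod 45 = 4, so (49/45) = (4/45)
factor out 2^2: 4 = 2^2·1; with 45 mod 8 = 5, (2/45) = -1; sign now +1; continue with (1/45)
reached (1/45) = 1, so the symbol is +1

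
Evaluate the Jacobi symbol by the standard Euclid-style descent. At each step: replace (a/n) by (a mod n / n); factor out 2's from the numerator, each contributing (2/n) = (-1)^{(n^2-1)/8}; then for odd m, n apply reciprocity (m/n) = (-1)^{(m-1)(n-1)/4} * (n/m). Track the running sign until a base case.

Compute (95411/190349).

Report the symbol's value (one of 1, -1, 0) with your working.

flip (95411/190349) -> (190349/95411): both odd, 95411 mod 4 = 3, 190349 mod 4 = 1, so the flip contributes +1; sign now +1
(190349/95411): 190349 mod 95411 = 94938, so (190349/95411) = (94938/95411)
factor out 2^1: 94938 = 2^1·47469; with 95411 mod 8 = 3, (2/95411) = -1; sign now -1; continue with (47469/95411)
flip (47469/95411) -> (95411/47469): both odd, 47469 mod 4 = 1, 95411 mod 4 = 3, so the flip contributes +1; sign now -1
(95411/47469): 95411 mod 47469 = 473, so (95411/47469) = (473/47469)
flip (473/47469) -> (47469/473): both odd, 473 mod 4 = 1, 47469 mod 4 = 1, so the flip contributes +1; sign now -1
(47469/473): 47469 mod 473 = 169, so (47469/473) = (169/473)
flip (169/473) -> (473/169): both odd, 169 mod 4 = 1, 473 mod 4 = 1, so the flip contributes +1; sign now -1
(473/169): 473 mod 169 = 135, so (473/169) = (135/169)
flip (135/169) -> (169/135): both odd, 135 mod 4 = 3, 169 mod 4 = 1, so the flip contributes +1; sign now -1
(169/135): 169 mod 135 = 34, so (169/135) = (34/135)
factor out 2^1: 34 = 2^1·17; with 135 mod 8 = 7, (2/135) = +1; sign now -1; continue with (17/135)
flip (17/135) -> (135/17): both odd, 17 mod 4 = 1, 135 mod 4 = 3, so the flip contributes +1; sign now -1
(135/17): 135 mod 17 = 16, so (135/17) = (16/17)
factor out 2^4: 16 = 2^4·1; with 17 mod 8 = 1, (2/17) = +1; sign now -1; continue with (1/17)
reached (1/17) = 1, so the symbol is -1

-1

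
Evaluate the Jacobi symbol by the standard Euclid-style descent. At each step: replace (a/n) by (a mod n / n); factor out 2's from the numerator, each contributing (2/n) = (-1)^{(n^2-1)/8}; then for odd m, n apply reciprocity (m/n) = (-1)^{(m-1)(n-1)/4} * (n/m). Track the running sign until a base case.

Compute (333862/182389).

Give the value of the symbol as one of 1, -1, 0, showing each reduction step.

-1

(333862/182389) = (151473/182389)   [reduce mod 182389]
reciprocity: (151473/182389) = +1·(182389/151473) since 151473 mod 4 = 1, 182389 mod 4 = 1; sign now +1
(182389/151473) = (30916/151473)   [reduce mod 151473]
30916 = 2^2·7729; (2/151473) = +1 since 151473 mod 8 = 1, so (30916/151473) = (+1)^2·(7729/151473); sign now +1
reciprocity: (7729/151473) = +1·(151473/7729) since 7729 mod 4 = 1, 151473 mod 4 = 1; sign now +1
(151473/7729) = (4622/7729)   [reduce mod 7729]
4622 = 2^1·2311; (2/7729) = +1 since 7729 mod 8 = 1, so (4622/7729) = (+1)^1·(2311/7729); sign now +1
reciprocity: (2311/7729) = +1·(7729/2311) since 2311 mod 4 = 3, 7729 mod 4 = 1; sign now +1
(7729/2311) = (796/2311)   [reduce mod 2311]
796 = 2^2·199; (2/2311) = +1 since 2311 mod 8 = 7, so (796/2311) = (+1)^2·(199/2311); sign now +1
reciprocity: (199/2311) = -1·(2311/199) since 199 mod 4 = 3, 2311 mod 4 = 3; sign now -1
(2311/199) = (122/199)   [reduce mod 199]
122 = 2^1·61; (2/199) = +1 since 199 mod 8 = 7, so (122/199) = (+1)^1·(61/199); sign now -1
reciprocity: (61/199) = +1·(199/61) since 61 mod 4 = 1, 199 mod 4 = 3; sign now -1
(199/61) = (16/61)   [reduce mod 61]
16 = 2^4·1; (2/61) = -1 since 61 mod 8 = 5, so (16/61) = (-1)^4·(1/61); sign now -1
(1/61) = 1; final value = sign = -1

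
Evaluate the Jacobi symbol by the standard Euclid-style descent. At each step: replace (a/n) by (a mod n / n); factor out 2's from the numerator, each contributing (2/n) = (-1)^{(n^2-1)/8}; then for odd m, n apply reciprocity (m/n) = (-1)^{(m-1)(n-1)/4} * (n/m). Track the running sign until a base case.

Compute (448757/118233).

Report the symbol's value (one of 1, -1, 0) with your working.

1

(448757/118233) = (94058/118233)   [reduce mod 118233]
94058 = 2^1·47029; (2/118233) = +1 since 118233 mod 8 = 1, so (94058/118233) = (+1)^1·(47029/118233); sign now +1
reciprocity: (47029/118233) = +1·(118233/47029) since 47029 mod 4 = 1, 118233 mod 4 = 1; sign now +1
(118233/47029) = (24175/47029)   [reduce mod 47029]
reciprocity: (24175/47029) = +1·(47029/24175) since 24175 mod 4 = 3, 47029 mod 4 = 1; sign now +1
(47029/24175) = (22854/24175)   [reduce mod 24175]
22854 = 2^1·11427; (2/24175) = +1 since 24175 mod 8 = 7, so (22854/24175) = (+1)^1·(11427/24175); sign now +1
reciprocity: (11427/24175) = -1·(24175/11427) since 11427 mod 4 = 3, 24175 mod 4 = 3; sign now -1
(24175/11427) = (1321/11427)   [reduce mod 11427]
reciprocity: (1321/11427) = +1·(11427/1321) since 1321 mod 4 = 1, 11427 mod 4 = 3; sign now -1
(11427/1321) = (859/1321)   [reduce mod 1321]
reciprocity: (859/1321) = +1·(1321/859) since 859 mod 4 = 3, 1321 mod 4 = 1; sign now -1
(1321/859) = (462/859)   [reduce mod 859]
462 = 2^1·231; (2/859) = -1 since 859 mod 8 = 3, so (462/859) = (-1)^1·(231/859); sign now +1
reciprocity: (231/859) = -1·(859/231) since 231 mod 4 = 3, 859 mod 4 = 3; sign now -1
(859/231) = (166/231)   [reduce mod 231]
166 = 2^1·83; (2/231) = +1 since 231 mod 8 = 7, so (166/231) = (+1)^1·(83/231); sign now -1
reciprocity: (83/231) = -1·(231/83) since 83 mod 4 = 3, 231 mod 4 = 3; sign now +1
(231/83) = (65/83)   [reduce mod 83]
reciprocity: (65/83) = +1·(83/65) since 65 mod 4 = 1, 83 mod 4 = 3; sign now +1
(83/65) = (18/65)   [reduce mod 65]
18 = 2^1·9; (2/65) = +1 since 65 mod 8 = 1, so (18/65) = (+1)^1·(9/65); sign now +1
reciprocity: (9/65) = +1·(65/9) since 9 mod 4 = 1, 65 mod 4 = 1; sign now +1
(65/9) = (2/9)   [reduce mod 9]
2 = 2^1·1; (2/9) = +1 since 9 mod 8 = 1, so (2/9) = (+1)^1·(1/9); sign now +1
(1/9) = 1; final value = sign = +1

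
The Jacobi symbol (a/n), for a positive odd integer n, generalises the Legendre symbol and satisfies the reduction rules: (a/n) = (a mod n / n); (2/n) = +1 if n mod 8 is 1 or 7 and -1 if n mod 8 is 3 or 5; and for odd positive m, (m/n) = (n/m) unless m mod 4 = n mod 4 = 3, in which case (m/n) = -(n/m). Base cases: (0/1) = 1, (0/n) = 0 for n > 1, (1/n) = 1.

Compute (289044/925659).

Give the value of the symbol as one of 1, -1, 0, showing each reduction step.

289044 = 2^2·72261; (2/925659) = -1 since 925659 mod 8 = 3, so (289044/925659) = (-1)^2·(72261/925659); sign now +1
reciprocity: (72261/925659) = +1·(925659/72261) since 72261 mod 4 = 1, 925659 mod 4 = 3; sign now +1
(925659/72261) = (58527/72261)   [reduce mod 72261]
reciprocity: (58527/72261) = +1·(72261/58527) since 58527 mod 4 = 3, 72261 mod 4 = 1; sign now +1
(72261/58527) = (13734/58527)   [reduce mod 58527]
13734 = 2^1·6867; (2/58527) = +1 since 58527 mod 8 = 7, so (13734/58527) = (+1)^1·(6867/58527); sign now +1
reciprocity: (6867/58527) = -1·(58527/6867) since 6867 mod 4 = 3, 58527 mod 4 = 3; sign now -1
(58527/6867) = (3591/6867)   [reduce mod 6867]
reciprocity: (3591/6867) = -1·(6867/3591) since 3591 mod 4 = 3, 6867 mod 4 = 3; sign now +1
(6867/3591) = (3276/3591)   [reduce mod 3591]
3276 = 2^2·819; (2/3591) = +1 since 3591 mod 8 = 7, so (3276/3591) = (+1)^2·(819/3591); sign now +1
reciprocity: (819/3591) = -1·(3591/819) since 819 mod 4 = 3, 3591 mod 4 = 3; sign now -1
(3591/819) = (315/819)   [reduce mod 819]
reciprocity: (315/819) = -1·(819/315) since 315 mod 4 = 3, 819 mod 4 = 3; sign now +1
(819/315) = (189/315)   [reduce mod 315]
reciprocity: (189/315) = +1·(315/189) since 189 mod 4 = 1, 315 mod 4 = 3; sign now +1
(315/189) = (126/189)   [reduce mod 189]
126 = 2^1·63; (2/189) = -1 since 189 mod 8 = 5, so (126/189) = (-1)^1·(63/189); sign now -1
reciprocity: (63/189) = +1·(189/63) since 63 mod 4 = 3, 189 mod 4 = 1; sign now -1
(189/63) = (0/63)   [reduce mod 63]
(0/63) = 0   [gcd(a, n) > 1]; final value = 0

0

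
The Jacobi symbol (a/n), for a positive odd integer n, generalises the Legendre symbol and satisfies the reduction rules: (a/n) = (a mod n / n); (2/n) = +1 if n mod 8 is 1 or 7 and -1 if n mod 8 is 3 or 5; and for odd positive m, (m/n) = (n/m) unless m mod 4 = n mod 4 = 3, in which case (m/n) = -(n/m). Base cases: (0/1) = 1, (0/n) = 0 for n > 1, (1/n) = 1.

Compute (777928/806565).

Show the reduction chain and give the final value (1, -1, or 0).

777928 = 2^3·97241; (2/806565) = -1 since 806565 mod 8 = 5, so (777928/806565) = (-1)^3·(97241/806565); sign now -1
reciprocity: (97241/806565) = +1·(806565/97241) since 97241 mod 4 = 1, 806565 mod 4 = 1; sign now -1
(806565/97241) = (28637/97241)   [reduce mod 97241]
reciprocity: (28637/97241) = +1·(97241/28637) since 28637 mod 4 = 1, 97241 mod 4 = 1; sign now -1
(97241/28637) = (11330/28637)   [reduce mod 28637]
11330 = 2^1·5665; (2/28637) = -1 since 28637 mod 8 = 5, so (11330/28637) = (-1)^1·(5665/28637); sign now +1
reciprocity: (5665/28637) = +1·(28637/5665) since 5665 mod 4 = 1, 28637 mod 4 = 1; sign now +1
(28637/5665) = (312/5665)   [reduce mod 5665]
312 = 2^3·39; (2/5665) = +1 since 5665 mod 8 = 1, so (312/5665) = (+1)^3·(39/5665); sign now +1
reciprocity: (39/5665) = +1·(5665/39) since 39 mod 4 = 3, 5665 mod 4 = 1; sign now +1
(5665/39) = (10/39)   [reduce mod 39]
10 = 2^1·5; (2/39) = +1 since 39 mod 8 = 7, so (10/39) = (+1)^1·(5/39); sign now +1
reciprocity: (5/39) = +1·(39/5) since 5 mod 4 = 1, 39 mod 4 = 3; sign now +1
(39/5) = (4/5)   [reduce mod 5]
4 = 2^2·1; (2/5) = -1 since 5 mod 8 = 5, so (4/5) = (-1)^2·(1/5); sign now +1
(1/5) = 1; final value = sign = +1

1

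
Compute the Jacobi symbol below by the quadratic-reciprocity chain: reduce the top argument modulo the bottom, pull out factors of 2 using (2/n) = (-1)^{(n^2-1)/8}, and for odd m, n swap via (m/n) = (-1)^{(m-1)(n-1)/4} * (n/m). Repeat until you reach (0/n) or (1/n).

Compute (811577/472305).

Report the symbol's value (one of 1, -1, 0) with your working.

(811577/472305) = (339272/472305)   [reduce mod 472305]
339272 = 2^3·42409; (2/472305) = +1 since 472305 mod 8 = 1, so (339272/472305) = (+1)^3·(42409/472305); sign now +1
reciprocity: (42409/472305) = +1·(472305/42409) since 42409 mod 4 = 1, 472305 mod 4 = 1; sign now +1
(472305/42409) = (5806/42409)   [reduce mod 42409]
5806 = 2^1·2903; (2/42409) = +1 since 42409 mod 8 = 1, so (5806/42409) = (+1)^1·(2903/42409); sign now +1
reciprocity: (2903/42409) = +1·(42409/2903) since 2903 mod 4 = 3, 42409 mod 4 = 1; sign now +1
(42409/2903) = (1767/2903)   [reduce mod 2903]
reciprocity: (1767/2903) = -1·(2903/1767) since 1767 mod 4 = 3, 2903 mod 4 = 3; sign now -1
(2903/1767) = (1136/1767)   [reduce mod 1767]
1136 = 2^4·71; (2/1767) = +1 since 1767 mod 8 = 7, so (1136/1767) = (+1)^4·(71/1767); sign now -1
reciprocity: (71/1767) = -1·(1767/71) since 71 mod 4 = 3, 1767 mod 4 = 3; sign now +1
(1767/71) = (63/71)   [reduce mod 71]
reciprocity: (63/71) = -1·(71/63) since 63 mod 4 = 3, 71 mod 4 = 3; sign now -1
(71/63) = (8/63)   [reduce mod 63]
8 = 2^3·1; (2/63) = +1 since 63 mod 8 = 7, so (8/63) = (+1)^3·(1/63); sign now -1
(1/63) = 1; final value = sign = -1

-1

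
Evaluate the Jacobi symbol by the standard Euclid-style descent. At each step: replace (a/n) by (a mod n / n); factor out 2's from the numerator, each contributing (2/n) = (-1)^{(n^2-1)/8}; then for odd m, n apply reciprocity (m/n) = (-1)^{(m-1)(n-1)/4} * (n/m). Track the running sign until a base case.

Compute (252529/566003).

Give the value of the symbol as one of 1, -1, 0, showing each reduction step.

-1

flip (252529/566003) -> (566003/252529): both odd, 252529 mod 4 = 1, 566003 mod 4 = 3, so the flip contributes +1; sign now +1
(566003/252529): 566003 mod 252529 = 60945, so (566003/252529) = (60945/252529)
flip (60945/252529) -> (252529/60945): both odd, 60945 mod 4 = 1, 252529 mod 4 = 1, so the flip contributes +1; sign now +1
(252529/60945): 252529 mod 60945 = 8749, so (252529/60945) = (8749/60945)
flip (8749/60945) -> (60945/8749): both odd, 8749 mod 4 = 1, 60945 mod 4 = 1, so the flip contributes +1; sign now +1
(60945/8749): 60945 mod 8749 = 8451, so (60945/8749) = (8451/8749)
flip (8451/8749) -> (8749/8451): both odd, 8451 mod 4 = 3, 8749 mod 4 = 1, so the flip contributes +1; sign now +1
(8749/8451): 8749 mod 8451 = 298, so (8749/8451) = (298/8451)
factor out 2^1: 298 = 2^1·149; with 8451 mod 8 = 3, (2/8451) = -1; sign now -1; continue with (149/8451)
flip (149/8451) -> (8451/149): both odd, 149 mod 4 = 1, 8451 mod 4 = 3, so the flip contributes +1; sign now -1
(8451/149): 8451 mod 149 = 107, so (8451/149) = (107/149)
flip (107/149) -> (149/107): both odd, 107 mod 4 = 3, 149 mod 4 = 1, so the flip contributes +1; sign now -1
(149/107): 149 mod 107 = 42, so (149/107) = (42/107)
factor out 2^1: 42 = 2^1·21; with 107 mod 8 = 3, (2/107) = -1; sign now +1; continue with (21/107)
flip (21/107) -> (107/21): both odd, 21 mod 4 = 1, 107 mod 4 = 3, so the flip contributes +1; sign now +1
(107/21): 107 mod 21 = 2, so (107/21) = (2/21)
factor out 2^1: 2 = 2^1·1; with 21 mod 8 = 5, (2/21) = -1; sign now -1; continue with (1/21)
reached (1/21) = 1, so the symbol is -1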